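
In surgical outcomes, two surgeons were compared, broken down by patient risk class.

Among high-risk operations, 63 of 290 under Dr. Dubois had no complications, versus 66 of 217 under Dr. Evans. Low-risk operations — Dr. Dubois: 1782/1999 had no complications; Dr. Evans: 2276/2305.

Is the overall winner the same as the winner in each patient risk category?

Yes

High-risk: Dr. Dubois 63/290 = 21.7%, Dr. Evans 66/217 = 30.4% → Dr. Evans
Low-risk: Dr. Dubois 1782/1999 = 89.1%, Dr. Evans 2276/2305 = 98.7% → Dr. Evans
Overall: Dr. Dubois 1845/2289 = 80.6%, Dr. Evans 2342/2522 = 92.9% → Dr. Evans
Dr. Evans wins overall and in every patient risk group — no reversal.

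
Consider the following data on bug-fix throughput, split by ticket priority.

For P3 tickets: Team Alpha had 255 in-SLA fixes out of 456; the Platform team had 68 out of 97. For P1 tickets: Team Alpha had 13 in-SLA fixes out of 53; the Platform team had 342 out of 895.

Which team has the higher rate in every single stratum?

the Platform team

P3: Team Alpha 255/456 = 55.9%, the Platform team 68/97 = 70.1% → the Platform team
P1: Team Alpha 13/53 = 24.5%, the Platform team 342/895 = 38.2% → the Platform team
The Platform team has the higher rate in both groups.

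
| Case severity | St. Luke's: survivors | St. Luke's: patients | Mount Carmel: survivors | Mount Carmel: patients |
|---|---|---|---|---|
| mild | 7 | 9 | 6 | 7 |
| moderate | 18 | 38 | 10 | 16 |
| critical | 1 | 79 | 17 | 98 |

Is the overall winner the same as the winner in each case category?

Yes

Mild: St. Luke's 7/9 = 77.8%, Mount Carmel 6/7 = 85.7% → Mount Carmel
Moderate: St. Luke's 18/38 = 47.4%, Mount Carmel 10/16 = 62.5% → Mount Carmel
Critical: St. Luke's 1/79 = 1.3%, Mount Carmel 17/98 = 17.3% → Mount Carmel
Overall: St. Luke's 26/126 = 20.6%, Mount Carmel 33/121 = 27.3% → Mount Carmel
Mount Carmel wins overall and in every case group — no reversal.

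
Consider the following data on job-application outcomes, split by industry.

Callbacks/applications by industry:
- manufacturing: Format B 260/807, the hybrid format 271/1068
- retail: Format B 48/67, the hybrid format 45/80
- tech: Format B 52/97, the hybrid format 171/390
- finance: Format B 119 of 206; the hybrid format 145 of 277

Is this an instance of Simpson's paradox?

No

Manufacturing: Format B 260/807 = 32.2%, the hybrid format 271/1068 = 25.4% → Format B
Retail: Format B 48/67 = 71.6%, the hybrid format 45/80 = 56.2% → Format B
Tech: Format B 52/97 = 53.6%, the hybrid format 171/390 = 43.8% → Format B
Finance: Format B 119/206 = 57.8%, the hybrid format 145/277 = 52.3% → Format B
Overall: Format B 479/1177 = 40.7%, the hybrid format 632/1815 = 34.8% → Format B
Format B wins overall and in every industry group — no reversal.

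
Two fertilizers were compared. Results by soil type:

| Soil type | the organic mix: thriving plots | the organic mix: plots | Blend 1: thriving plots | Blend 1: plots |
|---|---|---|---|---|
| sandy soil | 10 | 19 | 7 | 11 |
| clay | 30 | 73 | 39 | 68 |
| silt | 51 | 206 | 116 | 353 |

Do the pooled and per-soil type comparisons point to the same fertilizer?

Yes

Sandy soil: the organic mix 10/19 = 52.6%, Blend 1 7/11 = 63.6% → Blend 1
Clay: the organic mix 30/73 = 41.1%, Blend 1 39/68 = 57.4% → Blend 1
Silt: the organic mix 51/206 = 24.8%, Blend 1 116/353 = 32.9% → Blend 1
Overall: the organic mix 91/298 = 30.5%, Blend 1 162/432 = 37.5% → Blend 1
Blend 1 wins overall and in every soil group — no reversal.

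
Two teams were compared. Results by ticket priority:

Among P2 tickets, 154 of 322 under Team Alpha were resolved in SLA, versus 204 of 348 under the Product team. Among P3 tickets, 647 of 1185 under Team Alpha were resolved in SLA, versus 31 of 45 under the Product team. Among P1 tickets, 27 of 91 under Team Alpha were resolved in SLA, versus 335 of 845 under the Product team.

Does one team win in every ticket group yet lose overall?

P2: Team Alpha 154/322 = 47.8%, the Product team 204/348 = 58.6% → the Product team
P3: Team Alpha 647/1185 = 54.6%, the Product team 31/45 = 68.9% → the Product team
P1: Team Alpha 27/91 = 29.7%, the Product team 335/845 = 39.6% → the Product team
Overall: Team Alpha 828/1598 = 51.8%, the Product team 570/1238 = 46.0% → Team Alpha
The Product team wins each ticket group but Team Alpha wins overall — the comparison reverses. The Product team's tickets skew toward P1, which has a lower base rate.

Yes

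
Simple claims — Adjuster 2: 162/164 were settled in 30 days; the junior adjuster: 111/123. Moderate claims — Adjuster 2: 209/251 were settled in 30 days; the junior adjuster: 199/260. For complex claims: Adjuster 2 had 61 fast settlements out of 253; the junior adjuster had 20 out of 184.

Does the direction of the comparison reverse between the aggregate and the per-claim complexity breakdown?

No

Simple: Adjuster 2 162/164 = 98.8%, the junior adjuster 111/123 = 90.2% → Adjuster 2
Moderate: Adjuster 2 209/251 = 83.3%, the junior adjuster 199/260 = 76.5% → Adjuster 2
Complex: Adjuster 2 61/253 = 24.1%, the junior adjuster 20/184 = 10.9% → Adjuster 2
Overall: Adjuster 2 432/668 = 64.7%, the junior adjuster 330/567 = 58.2% → Adjuster 2
Adjuster 2 wins overall and in every claim group — no reversal.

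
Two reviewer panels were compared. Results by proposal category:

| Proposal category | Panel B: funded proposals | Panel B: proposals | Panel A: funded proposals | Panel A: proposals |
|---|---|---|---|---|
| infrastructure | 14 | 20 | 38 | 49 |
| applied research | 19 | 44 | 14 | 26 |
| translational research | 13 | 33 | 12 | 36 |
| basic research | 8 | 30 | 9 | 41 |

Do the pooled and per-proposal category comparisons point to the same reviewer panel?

No

Infrastructure: Panel B 14/20 = 70.0%, Panel A 38/49 = 77.6% → Panel A
Applied research: Panel B 19/44 = 43.2%, Panel A 14/26 = 53.8% → Panel A
Translational research: Panel B 13/33 = 39.4%, Panel A 12/36 = 33.3% → Panel B
Basic research: Panel B 8/30 = 26.7%, Panel A 9/41 = 22.0% → Panel B
Overall: Panel B 54/127 = 42.5%, Panel A 73/152 = 48.0% → Panel A
Neither sweeps: Panel B wins 2 of 4 groups, Panel A wins 2. Panel A wins overall but not every group — no Simpson reversal.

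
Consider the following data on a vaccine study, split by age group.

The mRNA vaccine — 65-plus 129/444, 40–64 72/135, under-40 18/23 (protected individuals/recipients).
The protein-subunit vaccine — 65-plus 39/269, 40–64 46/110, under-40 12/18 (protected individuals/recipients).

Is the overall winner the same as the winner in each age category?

Yes

65-plus: the mRNA vaccine 129/444 = 29.1%, the protein-subunit vaccine 39/269 = 14.5% → the mRNA vaccine
40–64: the mRNA vaccine 72/135 = 53.3%, the protein-subunit vaccine 46/110 = 41.8% → the mRNA vaccine
Under-40: the mRNA vaccine 18/23 = 78.3%, the protein-subunit vaccine 12/18 = 66.7% → the mRNA vaccine
Overall: the mRNA vaccine 219/602 = 36.4%, the protein-subunit vaccine 97/397 = 24.4% → the mRNA vaccine
The mRNA vaccine wins overall and in every age group — no reversal.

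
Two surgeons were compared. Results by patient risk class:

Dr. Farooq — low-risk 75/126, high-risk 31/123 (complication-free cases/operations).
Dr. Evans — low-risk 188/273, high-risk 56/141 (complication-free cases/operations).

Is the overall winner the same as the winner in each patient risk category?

Yes

Low-risk: Dr. Farooq 75/126 = 59.5%, Dr. Evans 188/273 = 68.9% → Dr. Evans
High-risk: Dr. Farooq 31/123 = 25.2%, Dr. Evans 56/141 = 39.7% → Dr. Evans
Overall: Dr. Farooq 106/249 = 42.6%, Dr. Evans 244/414 = 58.9% → Dr. Evans
Dr. Evans wins overall and in every patient risk group — no reversal.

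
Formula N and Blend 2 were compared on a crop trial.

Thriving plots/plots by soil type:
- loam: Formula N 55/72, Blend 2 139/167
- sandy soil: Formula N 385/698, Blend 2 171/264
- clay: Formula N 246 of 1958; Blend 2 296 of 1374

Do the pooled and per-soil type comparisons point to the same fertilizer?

Loam: Formula N 55/72 = 76.4%, Blend 2 139/167 = 83.2% → Blend 2
Sandy soil: Formula N 385/698 = 55.2%, Blend 2 171/264 = 64.8% → Blend 2
Clay: Formula N 246/1958 = 12.6%, Blend 2 296/1374 = 21.5% → Blend 2
Overall: Formula N 686/2728 = 25.1%, Blend 2 606/1805 = 33.6% → Blend 2
Blend 2 wins overall and in every soil group — no reversal.

Yes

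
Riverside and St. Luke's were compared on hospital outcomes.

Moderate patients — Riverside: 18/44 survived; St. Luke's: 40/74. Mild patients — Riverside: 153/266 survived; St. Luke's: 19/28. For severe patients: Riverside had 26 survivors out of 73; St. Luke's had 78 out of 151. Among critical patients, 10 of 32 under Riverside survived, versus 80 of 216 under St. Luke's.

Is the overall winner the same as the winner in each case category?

No

Moderate: Riverside 18/44 = 40.9%, St. Luke's 40/74 = 54.1% → St. Luke's
Mild: Riverside 153/266 = 57.5%, St. Luke's 19/28 = 67.9% → St. Luke's
Severe: Riverside 26/73 = 35.6%, St. Luke's 78/151 = 51.7% → St. Luke's
Critical: Riverside 10/32 = 31.2%, St. Luke's 80/216 = 37.0% → St. Luke's
Overall: Riverside 207/415 = 49.9%, St. Luke's 217/469 = 46.3% → Riverside
St. Luke's wins each case group but Riverside wins overall — the comparison reverses. St. Luke's's patients skew toward critical, which has a lower base rate.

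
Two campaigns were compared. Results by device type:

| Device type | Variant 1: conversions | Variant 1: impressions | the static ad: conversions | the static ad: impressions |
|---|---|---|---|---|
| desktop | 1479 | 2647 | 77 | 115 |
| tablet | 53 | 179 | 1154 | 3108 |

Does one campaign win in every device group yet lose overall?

Desktop: Variant 1 1479/2647 = 55.9%, the static ad 77/115 = 67.0% → the static ad
Tablet: Variant 1 53/179 = 29.6%, the static ad 1154/3108 = 37.1% → the static ad
Overall: Variant 1 1532/2826 = 54.2%, the static ad 1231/3223 = 38.2% → Variant 1
The static ad wins each device group but Variant 1 wins overall — the comparison reverses. The static ad's impressions skew toward tablet, which has a lower base rate.

Yes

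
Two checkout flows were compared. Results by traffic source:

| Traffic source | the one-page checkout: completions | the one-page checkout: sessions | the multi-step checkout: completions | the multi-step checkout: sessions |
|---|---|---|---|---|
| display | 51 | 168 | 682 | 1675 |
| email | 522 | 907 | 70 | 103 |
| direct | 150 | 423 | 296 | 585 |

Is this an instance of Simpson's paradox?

Display: the one-page checkout 51/168 = 30.4%, the multi-step checkout 682/1675 = 40.7% → the multi-step checkout
Email: the one-page checkout 522/907 = 57.6%, the multi-step checkout 70/103 = 68.0% → the multi-step checkout
Direct: the one-page checkout 150/423 = 35.5%, the multi-step checkout 296/585 = 50.6% → the multi-step checkout
Overall: the one-page checkout 723/1498 = 48.3%, the multi-step checkout 1048/2363 = 44.4% → the one-page checkout
The multi-step checkout wins each traffic group but the one-page checkout wins overall — the comparison reverses. The multi-step checkout's sessions skew toward display, which has a lower base rate.

Yes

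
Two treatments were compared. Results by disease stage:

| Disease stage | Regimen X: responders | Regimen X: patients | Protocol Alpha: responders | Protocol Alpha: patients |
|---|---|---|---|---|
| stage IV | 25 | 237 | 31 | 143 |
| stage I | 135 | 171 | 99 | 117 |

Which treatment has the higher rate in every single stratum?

Stage IV: Regimen X 25/237 = 10.5%, Protocol Alpha 31/143 = 21.7% → Protocol Alpha
Stage I: Regimen X 135/171 = 78.9%, Protocol Alpha 99/117 = 84.6% → Protocol Alpha
Protocol Alpha has the higher rate in both groups.

Protocol Alpha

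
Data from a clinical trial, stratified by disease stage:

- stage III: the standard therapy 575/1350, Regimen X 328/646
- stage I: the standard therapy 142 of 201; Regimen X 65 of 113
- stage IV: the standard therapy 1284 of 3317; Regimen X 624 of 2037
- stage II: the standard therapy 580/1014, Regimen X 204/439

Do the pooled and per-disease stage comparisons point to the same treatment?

Stage III: the standard therapy 575/1350 = 42.6%, Regimen X 328/646 = 50.8% → Regimen X
Stage I: the standard therapy 142/201 = 70.6%, Regimen X 65/113 = 57.5% → the standard therapy
Stage IV: the standard therapy 1284/3317 = 38.7%, Regimen X 624/2037 = 30.6% → the standard therapy
Stage II: the standard therapy 580/1014 = 57.2%, Regimen X 204/439 = 46.5% → the standard therapy
Overall: the standard therapy 2581/5882 = 43.9%, Regimen X 1221/3235 = 37.7% → the standard therapy
Neither sweeps: the standard therapy wins 3 of 4 groups, Regimen X wins 1. The standard therapy wins overall but not every group — no Simpson reversal.

No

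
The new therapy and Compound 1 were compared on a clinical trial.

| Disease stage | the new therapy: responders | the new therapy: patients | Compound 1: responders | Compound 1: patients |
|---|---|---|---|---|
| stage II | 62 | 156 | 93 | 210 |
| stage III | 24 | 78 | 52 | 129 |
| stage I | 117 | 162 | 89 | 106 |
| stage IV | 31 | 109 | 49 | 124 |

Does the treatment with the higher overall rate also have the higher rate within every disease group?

Stage II: the new therapy 62/156 = 39.7%, Compound 1 93/210 = 44.3% → Compound 1
Stage III: the new therapy 24/78 = 30.8%, Compound 1 52/129 = 40.3% → Compound 1
Stage I: the new therapy 117/162 = 72.2%, Compound 1 89/106 = 84.0% → Compound 1
Stage IV: the new therapy 31/109 = 28.4%, Compound 1 49/124 = 39.5% → Compound 1
Overall: the new therapy 234/505 = 46.3%, Compound 1 283/569 = 49.7% → Compound 1
Compound 1 wins overall and in every disease group — no reversal.

Yes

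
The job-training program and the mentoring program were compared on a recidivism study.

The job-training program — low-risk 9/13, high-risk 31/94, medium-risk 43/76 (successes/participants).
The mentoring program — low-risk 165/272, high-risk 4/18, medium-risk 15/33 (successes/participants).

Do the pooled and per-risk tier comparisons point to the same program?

No

Low-risk: the job-training program 9/13 = 69.2%, the mentoring program 165/272 = 60.7% → the job-training program
High-risk: the job-training program 31/94 = 33.0%, the mentoring program 4/18 = 22.2% → the job-training program
Medium-risk: the job-training program 43/76 = 56.6%, the mentoring program 15/33 = 45.5% → the job-training program
Overall: the job-training program 83/183 = 45.4%, the mentoring program 184/323 = 57.0% → the mentoring program
The job-training program wins each risk group but the mentoring program wins overall — the comparison reverses. The job-training program's participants skew toward high-risk, which has a lower base rate.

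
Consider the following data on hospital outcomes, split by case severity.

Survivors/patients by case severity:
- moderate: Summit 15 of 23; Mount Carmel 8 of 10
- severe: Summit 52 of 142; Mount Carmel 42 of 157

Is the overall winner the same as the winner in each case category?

No

Moderate: Summit 15/23 = 65.2%, Mount Carmel 8/10 = 80.0% → Mount Carmel
Severe: Summit 52/142 = 36.6%, Mount Carmel 42/157 = 26.8% → Summit
Overall: Summit 67/165 = 40.6%, Mount Carmel 50/167 = 29.9% → Summit
Neither sweeps: Summit wins 1 of 2 groups, Mount Carmel wins 1. Summit wins overall but not every group — no Simpson reversal.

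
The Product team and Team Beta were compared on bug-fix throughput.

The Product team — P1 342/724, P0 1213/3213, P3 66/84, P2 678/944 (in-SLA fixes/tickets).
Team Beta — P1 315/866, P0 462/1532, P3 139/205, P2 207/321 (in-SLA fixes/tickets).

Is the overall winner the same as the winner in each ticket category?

P1: the Product team 342/724 = 47.2%, Team Beta 315/866 = 36.4% → the Product team
P0: the Product team 1213/3213 = 37.8%, Team Beta 462/1532 = 30.2% → the Product team
P3: the Product team 66/84 = 78.6%, Team Beta 139/205 = 67.8% → the Product team
P2: the Product team 678/944 = 71.8%, Team Beta 207/321 = 64.5% → the Product team
Overall: the Product team 2299/4965 = 46.3%, Team Beta 1123/2924 = 38.4% → the Product team
The Product team wins overall and in every ticket group — no reversal.

Yes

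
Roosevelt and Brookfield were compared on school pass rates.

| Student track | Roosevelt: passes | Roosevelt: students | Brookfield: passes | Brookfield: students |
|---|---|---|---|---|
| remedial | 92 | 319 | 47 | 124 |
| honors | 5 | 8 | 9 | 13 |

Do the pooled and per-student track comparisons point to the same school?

Remedial: Roosevelt 92/319 = 28.8%, Brookfield 47/124 = 37.9% → Brookfield
Honors: Roosevelt 5/8 = 62.5%, Brookfield 9/13 = 69.2% → Brookfield
Overall: Roosevelt 97/327 = 29.7%, Brookfield 56/137 = 40.9% → Brookfield
Brookfield wins overall and in every student group — no reversal.

Yes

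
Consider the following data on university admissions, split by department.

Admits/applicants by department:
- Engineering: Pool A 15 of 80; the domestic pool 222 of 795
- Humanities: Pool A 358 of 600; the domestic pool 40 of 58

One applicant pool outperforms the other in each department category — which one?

the domestic pool

Engineering: Pool A 15/80 = 18.8%, the domestic pool 222/795 = 27.9% → the domestic pool
Humanities: Pool A 358/600 = 59.7%, the domestic pool 40/58 = 69.0% → the domestic pool
The domestic pool has the higher rate in both groups.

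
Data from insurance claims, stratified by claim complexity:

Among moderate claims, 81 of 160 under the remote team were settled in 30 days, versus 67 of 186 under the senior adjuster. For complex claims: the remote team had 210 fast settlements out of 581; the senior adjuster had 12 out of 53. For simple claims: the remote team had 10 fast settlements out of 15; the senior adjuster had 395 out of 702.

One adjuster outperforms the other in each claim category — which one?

the remote team

Moderate: the remote team 81/160 = 50.6%, the senior adjuster 67/186 = 36.0% → the remote team
Complex: the remote team 210/581 = 36.1%, the senior adjuster 12/53 = 22.6% → the remote team
Simple: the remote team 10/15 = 66.7%, the senior adjuster 395/702 = 56.3% → the remote team
The remote team has the higher rate in all 3 groups.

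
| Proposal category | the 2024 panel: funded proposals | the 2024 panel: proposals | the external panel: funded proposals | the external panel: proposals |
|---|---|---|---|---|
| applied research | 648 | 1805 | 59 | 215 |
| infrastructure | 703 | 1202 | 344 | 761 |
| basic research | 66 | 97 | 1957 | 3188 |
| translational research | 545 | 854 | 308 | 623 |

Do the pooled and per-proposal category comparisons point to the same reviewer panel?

No

Applied research: the 2024 panel 648/1805 = 35.9%, the external panel 59/215 = 27.4% → the 2024 panel
Infrastructure: the 2024 panel 703/1202 = 58.5%, the external panel 344/761 = 45.2% → the 2024 panel
Basic research: the 2024 panel 66/97 = 68.0%, the external panel 1957/3188 = 61.4% → the 2024 panel
Translational research: the 2024 panel 545/854 = 63.8%, the external panel 308/623 = 49.4% → the 2024 panel
Overall: the 2024 panel 1962/3958 = 49.6%, the external panel 2668/4787 = 55.7% → the external panel
The 2024 panel wins each proposal group but the external panel wins overall — the comparison reverses. The 2024 panel's proposals skew toward applied research, which has a lower base rate.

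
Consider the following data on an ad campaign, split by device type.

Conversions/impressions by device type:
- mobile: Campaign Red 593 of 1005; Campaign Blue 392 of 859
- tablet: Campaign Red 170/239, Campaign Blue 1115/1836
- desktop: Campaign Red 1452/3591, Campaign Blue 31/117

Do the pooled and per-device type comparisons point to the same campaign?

Mobile: Campaign Red 593/1005 = 59.0%, Campaign Blue 392/859 = 45.6% → Campaign Red
Tablet: Campaign Red 170/239 = 71.1%, Campaign Blue 1115/1836 = 60.7% → Campaign Red
Desktop: Campaign Red 1452/3591 = 40.4%, Campaign Blue 31/117 = 26.5% → Campaign Red
Overall: Campaign Red 2215/4835 = 45.8%, Campaign Blue 1538/2812 = 54.7% → Campaign Blue
Campaign Red wins each device group but Campaign Blue wins overall — the comparison reverses. Campaign Red's impressions skew toward desktop, which has a lower base rate.

No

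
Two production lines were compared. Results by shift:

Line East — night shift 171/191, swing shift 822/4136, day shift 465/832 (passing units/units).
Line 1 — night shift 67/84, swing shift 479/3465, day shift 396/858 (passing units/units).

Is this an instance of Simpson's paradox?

Night shift: Line East 171/191 = 89.5%, Line 1 67/84 = 79.8% → Line East
Swing shift: Line East 822/4136 = 19.9%, Line 1 479/3465 = 13.8% → Line East
Day shift: Line East 465/832 = 55.9%, Line 1 396/858 = 46.2% → Line East
Overall: Line East 1458/5159 = 28.3%, Line 1 942/4407 = 21.4% → Line East
Line East wins overall and in every shift group — no reversal.

No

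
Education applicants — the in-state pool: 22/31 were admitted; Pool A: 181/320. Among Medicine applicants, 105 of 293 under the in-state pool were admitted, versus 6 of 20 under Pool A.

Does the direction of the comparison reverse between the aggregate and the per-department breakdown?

Education: the in-state pool 22/31 = 71.0%, Pool A 181/320 = 56.6% → the in-state pool
Medicine: the in-state pool 105/293 = 35.8%, Pool A 6/20 = 30.0% → the in-state pool
Overall: the in-state pool 127/324 = 39.2%, Pool A 187/340 = 55.0% → Pool A
The in-state pool wins each department group but Pool A wins overall — the comparison reverses. The in-state pool's applicants skew toward Medicine, which has a lower base rate.

Yes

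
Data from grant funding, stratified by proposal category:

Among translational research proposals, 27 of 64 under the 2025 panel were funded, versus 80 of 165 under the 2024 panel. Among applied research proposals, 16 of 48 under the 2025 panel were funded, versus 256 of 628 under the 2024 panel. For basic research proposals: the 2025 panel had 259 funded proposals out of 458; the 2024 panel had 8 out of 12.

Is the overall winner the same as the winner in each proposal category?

No

Translational research: the 2025 panel 27/64 = 42.2%, the 2024 panel 80/165 = 48.5% → the 2024 panel
Applied research: the 2025 panel 16/48 = 33.3%, the 2024 panel 256/628 = 40.8% → the 2024 panel
Basic research: the 2025 panel 259/458 = 56.6%, the 2024 panel 8/12 = 66.7% → the 2024 panel
Overall: the 2025 panel 302/570 = 53.0%, the 2024 panel 344/805 = 42.7% → the 2025 panel
The 2024 panel wins each proposal group but the 2025 panel wins overall — the comparison reverses. The 2024 panel's proposals skew toward applied research, which has a lower base rate.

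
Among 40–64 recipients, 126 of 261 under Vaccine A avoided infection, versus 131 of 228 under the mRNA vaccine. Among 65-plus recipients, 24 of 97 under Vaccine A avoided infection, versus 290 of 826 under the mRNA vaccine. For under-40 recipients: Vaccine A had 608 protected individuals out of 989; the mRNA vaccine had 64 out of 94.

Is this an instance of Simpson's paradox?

40–64: Vaccine A 126/261 = 48.3%, the mRNA vaccine 131/228 = 57.5% → the mRNA vaccine
65-plus: Vaccine A 24/97 = 24.7%, the mRNA vaccine 290/826 = 35.1% → the mRNA vaccine
Under-40: Vaccine A 608/989 = 61.5%, the mRNA vaccine 64/94 = 68.1% → the mRNA vaccine
Overall: Vaccine A 758/1347 = 56.3%, the mRNA vaccine 485/1148 = 42.2% → Vaccine A
The mRNA vaccine wins each age group but Vaccine A wins overall — the comparison reverses. The mRNA vaccine's recipients skew toward 65-plus, which has a lower base rate.

Yes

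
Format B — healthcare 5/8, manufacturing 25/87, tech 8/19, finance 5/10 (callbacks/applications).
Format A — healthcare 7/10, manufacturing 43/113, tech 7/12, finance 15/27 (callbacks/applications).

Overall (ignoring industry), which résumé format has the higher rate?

Format A

Healthcare: Format B 5/8 = 62.5%, Format A 7/10 = 70.0% → Format A
Manufacturing: Format B 25/87 = 28.7%, Format A 43/113 = 38.1% → Format A
Tech: Format B 8/19 = 42.1%, Format A 7/12 = 58.3% → Format A
Finance: Format B 5/10 = 50.0%, Format A 15/27 = 55.6% → Format A
Overall: Format B 43/124 = 34.7%, Format A 72/162 = 44.4% → Format A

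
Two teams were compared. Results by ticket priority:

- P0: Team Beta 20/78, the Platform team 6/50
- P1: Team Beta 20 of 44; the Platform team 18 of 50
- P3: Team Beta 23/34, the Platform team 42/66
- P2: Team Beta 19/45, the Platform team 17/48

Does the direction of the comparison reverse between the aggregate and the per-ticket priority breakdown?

P0: Team Beta 20/78 = 25.6%, the Platform team 6/50 = 12.0% → Team Beta
P1: Team Beta 20/44 = 45.5%, the Platform team 18/50 = 36.0% → Team Beta
P3: Team Beta 23/34 = 67.6%, the Platform team 42/66 = 63.6% → Team Beta
P2: Team Beta 19/45 = 42.2%, the Platform team 17/48 = 35.4% → Team Beta
Overall: Team Beta 82/201 = 40.8%, the Platform team 83/214 = 38.8% → Team Beta
Team Beta wins overall and in every ticket group — no reversal.

No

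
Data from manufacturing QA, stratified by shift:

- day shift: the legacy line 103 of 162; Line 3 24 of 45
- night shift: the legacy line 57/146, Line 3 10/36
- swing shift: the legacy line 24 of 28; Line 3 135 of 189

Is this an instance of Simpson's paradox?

Yes

Day shift: the legacy line 103/162 = 63.6%, Line 3 24/45 = 53.3% → the legacy line
Night shift: the legacy line 57/146 = 39.0%, Line 3 10/36 = 27.8% → the legacy line
Swing shift: the legacy line 24/28 = 85.7%, Line 3 135/189 = 71.4% → the legacy line
Overall: the legacy line 184/336 = 54.8%, Line 3 169/270 = 62.6% → Line 3
The legacy line wins each shift group but Line 3 wins overall — the comparison reverses. The legacy line's units skew toward night shift, which has a lower base rate.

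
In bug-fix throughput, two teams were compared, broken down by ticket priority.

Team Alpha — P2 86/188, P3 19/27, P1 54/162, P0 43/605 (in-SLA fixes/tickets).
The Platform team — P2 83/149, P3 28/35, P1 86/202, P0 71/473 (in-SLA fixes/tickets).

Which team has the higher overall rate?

P2: Team Alpha 86/188 = 45.7%, the Platform team 83/149 = 55.7% → the Platform team
P3: Team Alpha 19/27 = 70.4%, the Platform team 28/35 = 80.0% → the Platform team
P1: Team Alpha 54/162 = 33.3%, the Platform team 86/202 = 42.6% → the Platform team
P0: Team Alpha 43/605 = 7.1%, the Platform team 71/473 = 15.0% → the Platform team
Overall: Team Alpha 202/982 = 20.6%, the Platform team 268/859 = 31.2% → the Platform team

the Platform team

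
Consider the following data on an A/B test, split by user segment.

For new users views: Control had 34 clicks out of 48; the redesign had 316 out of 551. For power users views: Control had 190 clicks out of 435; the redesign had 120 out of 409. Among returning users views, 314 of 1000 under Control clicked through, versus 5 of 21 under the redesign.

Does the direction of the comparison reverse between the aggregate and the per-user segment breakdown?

Yes

New users: Control 34/48 = 70.8%, the redesign 316/551 = 57.4% → Control
Power users: Control 190/435 = 43.7%, the redesign 120/409 = 29.3% → Control
Returning users: Control 314/1000 = 31.4%, the redesign 5/21 = 23.8% → Control
Overall: Control 538/1483 = 36.3%, the redesign 441/981 = 45.0% → the redesign
Control wins each user group but the redesign wins overall — the comparison reverses. Control's views skew toward returning users, which has a lower base rate.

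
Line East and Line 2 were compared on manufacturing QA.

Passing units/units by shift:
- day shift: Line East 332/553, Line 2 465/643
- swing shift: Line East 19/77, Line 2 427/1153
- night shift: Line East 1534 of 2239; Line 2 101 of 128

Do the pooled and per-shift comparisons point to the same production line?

No

Day shift: Line East 332/553 = 60.0%, Line 2 465/643 = 72.3% → Line 2
Swing shift: Line East 19/77 = 24.7%, Line 2 427/1153 = 37.0% → Line 2
Night shift: Line East 1534/2239 = 68.5%, Line 2 101/128 = 78.9% → Line 2
Overall: Line East 1885/2869 = 65.7%, Line 2 993/1924 = 51.6% → Line East
Line 2 wins each shift group but Line East wins overall — the comparison reverses. Line 2's units skew toward swing shift, which has a lower base rate.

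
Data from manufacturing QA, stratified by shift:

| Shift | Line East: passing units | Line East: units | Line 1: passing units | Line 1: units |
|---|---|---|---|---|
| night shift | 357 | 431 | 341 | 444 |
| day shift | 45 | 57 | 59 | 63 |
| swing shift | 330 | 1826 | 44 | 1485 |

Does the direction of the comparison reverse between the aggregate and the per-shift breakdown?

No

Night shift: Line East 357/431 = 82.8%, Line 1 341/444 = 76.8% → Line East
Day shift: Line East 45/57 = 78.9%, Line 1 59/63 = 93.7% → Line 1
Swing shift: Line East 330/1826 = 18.1%, Line 1 44/1485 = 3.0% → Line East
Overall: Line East 732/2314 = 31.6%, Line 1 444/1992 = 22.3% → Line East
Neither sweeps: Line East wins 2 of 3 groups, Line 1 wins 1. Line East wins overall but not every group — no Simpson reversal.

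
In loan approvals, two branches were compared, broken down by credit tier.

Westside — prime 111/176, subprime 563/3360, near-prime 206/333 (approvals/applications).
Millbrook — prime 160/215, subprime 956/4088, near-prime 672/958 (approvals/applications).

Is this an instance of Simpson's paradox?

No

Prime: Westside 111/176 = 63.1%, Millbrook 160/215 = 74.4% → Millbrook
Subprime: Westside 563/3360 = 16.8%, Millbrook 956/4088 = 23.4% → Millbrook
Near-prime: Westside 206/333 = 61.9%, Millbrook 672/958 = 70.1% → Millbrook
Overall: Westside 880/3869 = 22.7%, Millbrook 1788/5261 = 34.0% → Millbrook
Millbrook wins overall and in every credit group — no reversal.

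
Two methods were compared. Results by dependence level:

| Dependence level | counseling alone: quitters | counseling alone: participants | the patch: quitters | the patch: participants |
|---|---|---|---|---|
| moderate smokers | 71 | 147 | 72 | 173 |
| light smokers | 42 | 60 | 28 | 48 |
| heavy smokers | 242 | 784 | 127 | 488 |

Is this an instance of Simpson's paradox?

No

Moderate smokers: counseling alone 71/147 = 48.3%, the patch 72/173 = 41.6% → counseling alone
Light smokers: counseling alone 42/60 = 70.0%, the patch 28/48 = 58.3% → counseling alone
Heavy smokers: counseling alone 242/784 = 30.9%, the patch 127/488 = 26.0% → counseling alone
Overall: counseling alone 355/991 = 35.8%, the patch 227/709 = 32.0% → counseling alone
Counseling alone wins overall and in every dependence group — no reversal.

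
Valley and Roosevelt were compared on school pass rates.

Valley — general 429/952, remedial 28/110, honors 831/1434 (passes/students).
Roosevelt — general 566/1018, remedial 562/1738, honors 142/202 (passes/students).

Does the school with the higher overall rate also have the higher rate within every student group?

General: Valley 429/952 = 45.1%, Roosevelt 566/1018 = 55.6% → Roosevelt
Remedial: Valley 28/110 = 25.5%, Roosevelt 562/1738 = 32.3% → Roosevelt
Honors: Valley 831/1434 = 57.9%, Roosevelt 142/202 = 70.3% → Roosevelt
Overall: Valley 1288/2496 = 51.6%, Roosevelt 1270/2958 = 42.9% → Valley
Roosevelt wins each student group but Valley wins overall — the comparison reverses. Roosevelt's students skew toward remedial, which has a lower base rate.

No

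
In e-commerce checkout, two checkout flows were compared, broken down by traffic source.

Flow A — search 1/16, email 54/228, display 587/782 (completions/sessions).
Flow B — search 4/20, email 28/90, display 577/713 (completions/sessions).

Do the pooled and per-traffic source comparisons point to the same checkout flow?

Yes

Search: Flow A 1/16 = 6.2%, Flow B 4/20 = 20.0% → Flow B
Email: Flow A 54/228 = 23.7%, Flow B 28/90 = 31.1% → Flow B
Display: Flow A 587/782 = 75.1%, Flow B 577/713 = 80.9% → Flow B
Overall: Flow A 642/1026 = 62.6%, Flow B 609/823 = 74.0% → Flow B
Flow B wins overall and in every traffic group — no reversal.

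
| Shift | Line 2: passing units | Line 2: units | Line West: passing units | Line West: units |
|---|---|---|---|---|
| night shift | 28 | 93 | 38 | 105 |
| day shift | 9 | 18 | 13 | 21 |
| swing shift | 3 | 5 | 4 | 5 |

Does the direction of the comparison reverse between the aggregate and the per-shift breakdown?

Night shift: Line 2 28/93 = 30.1%, Line West 38/105 = 36.2% → Line West
Day shift: Line 2 9/18 = 50.0%, Line West 13/21 = 61.9% → Line West
Swing shift: Line 2 3/5 = 60.0%, Line West 4/5 = 80.0% → Line West
Overall: Line 2 40/116 = 34.5%, Line West 55/131 = 42.0% → Line West
Line West wins overall and in every shift group — no reversal.

No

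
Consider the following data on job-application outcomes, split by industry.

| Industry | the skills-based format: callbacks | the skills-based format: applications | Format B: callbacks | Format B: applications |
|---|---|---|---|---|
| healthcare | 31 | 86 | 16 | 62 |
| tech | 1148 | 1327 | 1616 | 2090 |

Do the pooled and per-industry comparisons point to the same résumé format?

Yes

Healthcare: the skills-based format 31/86 = 36.0%, Format B 16/62 = 25.8% → the skills-based format
Tech: the skills-based format 1148/1327 = 86.5%, Format B 1616/2090 = 77.3% → the skills-based format
Overall: the skills-based format 1179/1413 = 83.4%, Format B 1632/2152 = 75.8% → the skills-based format
The skills-based format wins overall and in every industry group — no reversal.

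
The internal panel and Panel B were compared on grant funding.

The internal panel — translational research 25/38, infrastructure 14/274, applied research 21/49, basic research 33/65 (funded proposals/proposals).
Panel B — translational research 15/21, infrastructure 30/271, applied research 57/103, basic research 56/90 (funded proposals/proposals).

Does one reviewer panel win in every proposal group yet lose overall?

No

Translational research: the internal panel 25/38 = 65.8%, Panel B 15/21 = 71.4% → Panel B
Infrastructure: the internal panel 14/274 = 5.1%, Panel B 30/271 = 11.1% → Panel B
Applied research: the internal panel 21/49 = 42.9%, Panel B 57/103 = 55.3% → Panel B
Basic research: the internal panel 33/65 = 50.8%, Panel B 56/90 = 62.2% → Panel B
Overall: the internal panel 93/426 = 21.8%, Panel B 158/485 = 32.6% → Panel B
Panel B wins overall and in every proposal group — no reversal.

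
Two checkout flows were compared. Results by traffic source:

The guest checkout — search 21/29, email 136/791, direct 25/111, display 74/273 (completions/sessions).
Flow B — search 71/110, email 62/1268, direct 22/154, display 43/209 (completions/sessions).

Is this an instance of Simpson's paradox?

No

Search: the guest checkout 21/29 = 72.4%, Flow B 71/110 = 64.5% → the guest checkout
Email: the guest checkout 136/791 = 17.2%, Flow B 62/1268 = 4.9% → the guest checkout
Direct: the guest checkout 25/111 = 22.5%, Flow B 22/154 = 14.3% → the guest checkout
Display: the guest checkout 74/273 = 27.1%, Flow B 43/209 = 20.6% → the guest checkout
Overall: the guest checkout 256/1204 = 21.3%, Flow B 198/1741 = 11.4% → the guest checkout
The guest checkout wins overall and in every traffic group — no reversal.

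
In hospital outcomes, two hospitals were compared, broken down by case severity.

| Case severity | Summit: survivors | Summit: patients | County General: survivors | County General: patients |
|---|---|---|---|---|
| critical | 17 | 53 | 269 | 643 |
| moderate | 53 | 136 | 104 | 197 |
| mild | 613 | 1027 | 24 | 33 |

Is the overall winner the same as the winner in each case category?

No

Critical: Summit 17/53 = 32.1%, County General 269/643 = 41.8% → County General
Moderate: Summit 53/136 = 39.0%, County General 104/197 = 52.8% → County General
Mild: Summit 613/1027 = 59.7%, County General 24/33 = 72.7% → County General
Overall: Summit 683/1216 = 56.2%, County General 397/873 = 45.5% → Summit
County General wins each case group but Summit wins overall — the comparison reverses. County General's patients skew toward critical, which has a lower base rate.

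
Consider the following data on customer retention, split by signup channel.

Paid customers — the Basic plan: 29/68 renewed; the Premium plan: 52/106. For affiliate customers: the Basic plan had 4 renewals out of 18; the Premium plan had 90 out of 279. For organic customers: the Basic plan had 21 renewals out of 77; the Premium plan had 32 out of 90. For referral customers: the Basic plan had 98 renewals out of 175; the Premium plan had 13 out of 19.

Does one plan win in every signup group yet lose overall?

Paid: the Basic plan 29/68 = 42.6%, the Premium plan 52/106 = 49.1% → the Premium plan
Affiliate: the Basic plan 4/18 = 22.2%, the Premium plan 90/279 = 32.3% → the Premium plan
Organic: the Basic plan 21/77 = 27.3%, the Premium plan 32/90 = 35.6% → the Premium plan
Referral: the Basic plan 98/175 = 56.0%, the Premium plan 13/19 = 68.4% → the Premium plan
Overall: the Basic plan 152/338 = 45.0%, the Premium plan 187/494 = 37.9% → the Basic plan
The Premium plan wins each signup group but the Basic plan wins overall — the comparison reverses. The Premium plan's customers skew toward affiliate, which has a lower base rate.

Yes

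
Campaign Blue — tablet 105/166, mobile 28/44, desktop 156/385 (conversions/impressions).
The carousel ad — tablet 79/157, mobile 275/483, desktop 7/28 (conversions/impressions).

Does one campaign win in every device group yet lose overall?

Yes

Tablet: Campaign Blue 105/166 = 63.3%, the carousel ad 79/157 = 50.3% → Campaign Blue
Mobile: Campaign Blue 28/44 = 63.6%, the carousel ad 275/483 = 56.9% → Campaign Blue
Desktop: Campaign Blue 156/385 = 40.5%, the carousel ad 7/28 = 25.0% → Campaign Blue
Overall: Campaign Blue 289/595 = 48.6%, the carousel ad 361/668 = 54.0% → the carousel ad
Campaign Blue wins each device group but the carousel ad wins overall — the comparison reverses. Campaign Blue's impressions skew toward desktop, which has a lower base rate.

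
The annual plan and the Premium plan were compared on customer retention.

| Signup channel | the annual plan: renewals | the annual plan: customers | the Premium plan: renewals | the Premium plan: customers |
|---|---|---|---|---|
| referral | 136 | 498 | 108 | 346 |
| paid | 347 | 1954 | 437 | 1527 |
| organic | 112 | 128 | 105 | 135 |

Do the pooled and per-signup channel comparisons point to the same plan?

No

Referral: the annual plan 136/498 = 27.3%, the Premium plan 108/346 = 31.2% → the Premium plan
Paid: the annual plan 347/1954 = 17.8%, the Premium plan 437/1527 = 28.6% → the Premium plan
Organic: the annual plan 112/128 = 87.5%, the Premium plan 105/135 = 77.8% → the annual plan
Overall: the annual plan 595/2580 = 23.1%, the Premium plan 650/2008 = 32.4% → the Premium plan
Neither sweeps: the annual plan wins 1 of 3 groups, the Premium plan wins 2. The Premium plan wins overall but not every group — no Simpson reversal.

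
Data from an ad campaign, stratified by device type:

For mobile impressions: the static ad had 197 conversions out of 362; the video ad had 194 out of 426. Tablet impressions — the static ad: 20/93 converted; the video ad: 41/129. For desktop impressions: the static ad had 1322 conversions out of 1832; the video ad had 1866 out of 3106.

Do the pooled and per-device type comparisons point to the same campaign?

Mobile: the static ad 197/362 = 54.4%, the video ad 194/426 = 45.5% → the static ad
Tablet: the static ad 20/93 = 21.5%, the video ad 41/129 = 31.8% → the video ad
Desktop: the static ad 1322/1832 = 72.2%, the video ad 1866/3106 = 60.1% → the static ad
Overall: the static ad 1539/2287 = 67.3%, the video ad 2101/3661 = 57.4% → the static ad
Neither sweeps: the static ad wins 2 of 3 groups, the video ad wins 1. The static ad wins overall but not every group — no Simpson reversal.

No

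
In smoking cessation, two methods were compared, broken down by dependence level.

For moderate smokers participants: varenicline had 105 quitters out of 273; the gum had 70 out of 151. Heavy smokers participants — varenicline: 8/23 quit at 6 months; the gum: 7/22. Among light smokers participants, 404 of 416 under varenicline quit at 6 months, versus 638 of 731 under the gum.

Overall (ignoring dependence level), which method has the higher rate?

the gum

Moderate smokers: varenicline 105/273 = 38.5%, the gum 70/151 = 46.4% → the gum
Heavy smokers: varenicline 8/23 = 34.8%, the gum 7/22 = 31.8% → varenicline
Light smokers: varenicline 404/416 = 97.1%, the gum 638/731 = 87.3% → varenicline
Overall: varenicline 517/712 = 72.6%, the gum 715/904 = 79.1% → the gum
(Neither sweeps every dependence group, but the gum has the higher pooled rate.)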